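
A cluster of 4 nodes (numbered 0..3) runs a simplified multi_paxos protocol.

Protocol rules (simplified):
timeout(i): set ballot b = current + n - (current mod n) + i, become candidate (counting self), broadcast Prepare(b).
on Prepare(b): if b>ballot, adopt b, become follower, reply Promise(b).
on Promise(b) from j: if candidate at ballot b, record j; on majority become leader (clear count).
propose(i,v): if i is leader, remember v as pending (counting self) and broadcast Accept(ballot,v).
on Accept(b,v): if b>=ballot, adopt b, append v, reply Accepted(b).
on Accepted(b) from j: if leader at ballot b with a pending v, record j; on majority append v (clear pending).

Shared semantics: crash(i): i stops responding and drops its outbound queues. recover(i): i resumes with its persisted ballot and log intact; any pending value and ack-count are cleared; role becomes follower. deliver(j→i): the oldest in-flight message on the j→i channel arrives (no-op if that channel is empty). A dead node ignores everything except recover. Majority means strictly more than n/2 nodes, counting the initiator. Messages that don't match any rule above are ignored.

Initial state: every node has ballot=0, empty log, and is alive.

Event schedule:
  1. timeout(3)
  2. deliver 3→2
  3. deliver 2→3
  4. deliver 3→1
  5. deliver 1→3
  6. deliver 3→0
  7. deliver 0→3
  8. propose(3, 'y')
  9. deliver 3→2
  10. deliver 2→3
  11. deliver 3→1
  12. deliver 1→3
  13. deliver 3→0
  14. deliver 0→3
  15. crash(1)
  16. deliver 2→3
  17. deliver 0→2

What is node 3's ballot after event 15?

1. timeout(3):  <3:cand b7 ->
2. deliver 3→2:  <2:foll b7 ->
3. deliver 2→3:  nop
4. deliver 3→1:  <1:foll b7 ->
5. deliver 1→3:  <3:lead b7 ->
6. deliver 3→0:  <0:foll b7 ->
7. deliver 0→3:  nop
8. propose(3,'y'):  nop
9. deliver 3→2:  <2:foll b7 y>
10. deliver 2→3:  nop
11. deliver 3→1:  <1:foll b7 y>
12. deliver 1→3:  <3:lead b7 y>
13. deliver 3→0:  <0:foll b7 y>
14. deliver 0→3:  nop
15. crash(1):  <1:✗foll b7 y>

7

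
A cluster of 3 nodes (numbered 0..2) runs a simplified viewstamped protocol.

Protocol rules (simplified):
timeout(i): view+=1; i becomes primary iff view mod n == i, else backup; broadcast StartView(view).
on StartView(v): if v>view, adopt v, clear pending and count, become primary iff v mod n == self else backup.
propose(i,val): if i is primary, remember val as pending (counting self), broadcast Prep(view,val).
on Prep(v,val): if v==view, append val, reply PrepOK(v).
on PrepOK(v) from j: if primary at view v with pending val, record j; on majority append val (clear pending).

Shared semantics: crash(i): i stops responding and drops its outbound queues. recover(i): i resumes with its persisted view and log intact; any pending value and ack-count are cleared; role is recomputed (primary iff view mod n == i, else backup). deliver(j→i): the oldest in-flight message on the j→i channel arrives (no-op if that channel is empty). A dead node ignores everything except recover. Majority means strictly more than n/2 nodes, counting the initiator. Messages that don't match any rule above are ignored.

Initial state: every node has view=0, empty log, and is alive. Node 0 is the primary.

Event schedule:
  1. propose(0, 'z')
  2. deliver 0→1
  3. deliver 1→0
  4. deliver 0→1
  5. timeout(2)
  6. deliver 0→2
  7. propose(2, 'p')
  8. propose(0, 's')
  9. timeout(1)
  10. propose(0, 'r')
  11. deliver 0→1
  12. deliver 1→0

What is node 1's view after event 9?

step 1 propose(0,'z'): —
step 2 deliver 0→1: 1={back,v=0,log=z}
step 3 deliver 1→0: 0={prim,v=0,log=z}
step 4 deliver 0→1: —
step 5 timeout(2): 2={back,v=1,log=-}
step 6 deliver 0→2: —
step 7 propose(2,'p'): —
step 8 propose(0,'s'): —
step 9 timeout(1): 1={prim,v=1,log=z}

1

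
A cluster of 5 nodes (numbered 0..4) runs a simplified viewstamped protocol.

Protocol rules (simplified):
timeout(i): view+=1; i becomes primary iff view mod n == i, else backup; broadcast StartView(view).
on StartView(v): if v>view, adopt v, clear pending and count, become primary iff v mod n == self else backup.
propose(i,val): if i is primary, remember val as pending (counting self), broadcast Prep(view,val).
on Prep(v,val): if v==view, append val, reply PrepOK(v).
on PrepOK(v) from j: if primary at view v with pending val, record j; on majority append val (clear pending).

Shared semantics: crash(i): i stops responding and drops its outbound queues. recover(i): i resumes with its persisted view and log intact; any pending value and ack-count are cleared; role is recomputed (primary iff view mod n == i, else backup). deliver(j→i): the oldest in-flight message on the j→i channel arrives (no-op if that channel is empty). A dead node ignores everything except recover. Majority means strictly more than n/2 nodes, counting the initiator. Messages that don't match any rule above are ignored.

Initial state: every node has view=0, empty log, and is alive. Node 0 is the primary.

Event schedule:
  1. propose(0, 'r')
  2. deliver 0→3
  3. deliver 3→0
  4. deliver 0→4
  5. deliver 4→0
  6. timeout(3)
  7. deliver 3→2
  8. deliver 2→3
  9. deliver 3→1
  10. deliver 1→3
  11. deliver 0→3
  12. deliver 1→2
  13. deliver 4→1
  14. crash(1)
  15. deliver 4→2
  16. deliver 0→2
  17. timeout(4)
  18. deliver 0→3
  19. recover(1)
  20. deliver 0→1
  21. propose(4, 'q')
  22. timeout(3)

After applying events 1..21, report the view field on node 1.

[1] propose(0,'r') → ∅
[2] deliver 0→3 → N3(back v0 [r])
[3] deliver 3→0 → ∅
[4] deliver 0→4 → N4(back v0 [r])
[5] deliver 4→0 → N0(prim v0 [r])
[6] timeout(3) → N3(back v1 [r])
[7] deliver 3→2 → N2(back v1 [-])
[8] deliver 2→3 → ∅
[9] deliver 3→1 → N1(prim v1 [-])
[10] deliver 1→3 → ∅
[11] deliver 0→3 → ∅
[12] deliver 1→2 → ∅
[13] deliver 4→1 → ∅
[14] crash(1) → N1(✗prim v1 [-])
[15] deliver 4→2 → ∅
[16] deliver 0→2 → ∅
[17] timeout(4) → N4(back v1 [r])
[18] deliver 0→3 → ∅
[19] recover(1) → N1(prim v1 [-])
[20] deliver 0→1 → ∅
[21] propose(4,'q') → ∅

1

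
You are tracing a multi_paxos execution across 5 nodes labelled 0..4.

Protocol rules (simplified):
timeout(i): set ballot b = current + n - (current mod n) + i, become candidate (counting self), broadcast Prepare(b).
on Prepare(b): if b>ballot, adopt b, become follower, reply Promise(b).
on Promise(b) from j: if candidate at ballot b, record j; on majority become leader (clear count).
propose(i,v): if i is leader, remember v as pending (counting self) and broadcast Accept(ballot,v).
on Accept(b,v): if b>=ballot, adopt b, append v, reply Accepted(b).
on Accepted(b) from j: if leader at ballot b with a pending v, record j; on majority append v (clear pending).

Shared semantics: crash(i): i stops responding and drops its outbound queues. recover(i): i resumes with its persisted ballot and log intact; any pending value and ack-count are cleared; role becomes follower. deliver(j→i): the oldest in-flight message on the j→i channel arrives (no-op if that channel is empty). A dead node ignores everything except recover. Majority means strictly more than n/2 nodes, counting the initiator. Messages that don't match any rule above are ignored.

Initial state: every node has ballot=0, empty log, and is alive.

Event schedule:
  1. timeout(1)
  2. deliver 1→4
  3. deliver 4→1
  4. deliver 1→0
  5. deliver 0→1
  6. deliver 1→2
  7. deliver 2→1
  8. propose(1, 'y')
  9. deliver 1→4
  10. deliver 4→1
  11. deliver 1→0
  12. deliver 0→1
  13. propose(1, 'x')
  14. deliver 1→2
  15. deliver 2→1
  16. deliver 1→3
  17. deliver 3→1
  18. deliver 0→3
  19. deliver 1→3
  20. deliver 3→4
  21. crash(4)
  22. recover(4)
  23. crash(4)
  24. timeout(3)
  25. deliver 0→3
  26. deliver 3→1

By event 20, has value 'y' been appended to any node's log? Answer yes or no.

after 1 — timeout(1): n1:cand/b6/[-]
after 2 — deliver 1→4: n4:foll/b6/[-]
after 3 — deliver 4→1: ·
after 4 — deliver 1→0: n0:foll/b6/[-]
after 5 — deliver 0→1: n1:lead/b6/[-]
after 6 — deliver 1→2: n2:foll/b6/[-]
after 7 — deliver 2→1: ·
after 8 — propose(1,'y'): ·
after 9 — deliver 1→4: n4:foll/b6/[y]
after 10 — deliver 4→1: ·
after 11 — deliver 1→0: n0:foll/b6/[y]
after 12 — deliver 0→1: n1:lead/b6/[y]
after 13 — propose(1,'x'): ·
after 14 — deliver 1→2: n2:foll/b6/[y]
after 15 — deliver 2→1: ·
after 16 — deliver 1→3: n3:foll/b6/[-]
after 17 — deliver 3→1: ·
after 18 — deliver 0→3: ·
after 19 — deliver 1→3: n3:foll/b6/[y]
after 20 — deliver 3→4: ·

yes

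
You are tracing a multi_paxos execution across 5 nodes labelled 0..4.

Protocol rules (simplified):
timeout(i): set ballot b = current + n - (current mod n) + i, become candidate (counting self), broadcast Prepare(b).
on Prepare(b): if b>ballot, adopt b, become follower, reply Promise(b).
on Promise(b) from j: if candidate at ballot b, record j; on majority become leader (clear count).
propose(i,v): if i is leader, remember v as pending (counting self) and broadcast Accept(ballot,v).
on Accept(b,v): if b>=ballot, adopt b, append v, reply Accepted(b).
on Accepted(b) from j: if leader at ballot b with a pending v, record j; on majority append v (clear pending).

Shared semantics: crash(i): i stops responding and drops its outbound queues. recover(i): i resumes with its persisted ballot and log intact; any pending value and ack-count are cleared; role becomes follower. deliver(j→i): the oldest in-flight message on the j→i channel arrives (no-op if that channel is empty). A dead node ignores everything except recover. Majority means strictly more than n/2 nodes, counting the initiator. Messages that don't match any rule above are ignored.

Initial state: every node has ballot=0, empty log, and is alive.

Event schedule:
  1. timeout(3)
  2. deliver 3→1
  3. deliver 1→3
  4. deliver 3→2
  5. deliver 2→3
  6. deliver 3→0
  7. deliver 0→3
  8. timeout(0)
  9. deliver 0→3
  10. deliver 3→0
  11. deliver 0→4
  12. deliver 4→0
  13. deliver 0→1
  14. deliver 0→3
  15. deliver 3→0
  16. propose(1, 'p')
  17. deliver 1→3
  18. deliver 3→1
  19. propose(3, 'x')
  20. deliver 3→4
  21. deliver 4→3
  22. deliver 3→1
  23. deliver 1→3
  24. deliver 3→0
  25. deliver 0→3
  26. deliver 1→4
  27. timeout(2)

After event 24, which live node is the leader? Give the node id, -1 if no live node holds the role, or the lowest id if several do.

0

e1 timeout(3): 3[cand,b=8,-]
e2 deliver 3→1: 1[foll,b=8,-]
e3 deliver 1→3: ·
e4 deliver 3→2: 2[foll,b=8,-]
e5 deliver 2→3: 3[lead,b=8,-]
e6 deliver 3→0: 0[foll,b=8,-]
e7 deliver 0→3: ·
e8 timeout(0): 0[cand,b=10,-]
e9 deliver 0→3: 3[foll,b=10,-]
e10 deliver 3→0: ·
e11 deliver 0→4: 4[foll,b=10,-]
e12 deliver 4→0: 0[lead,b=10,-]
e13 deliver 0→1: 1[foll,b=10,-]
e14 deliver 0→3: ·
e15 deliver 3→0: ·
e16 propose(1,'p'): ·
e17 deliver 1→3: ·
e18 deliver 3→1: ·
e19 propose(3,'x'): ·
e20 deliver 3→4: ·
e21 deliver 4→3: ·
e22 deliver 3→1: ·
e23 deliver 1→3: ·
e24 deliver 3→0: ·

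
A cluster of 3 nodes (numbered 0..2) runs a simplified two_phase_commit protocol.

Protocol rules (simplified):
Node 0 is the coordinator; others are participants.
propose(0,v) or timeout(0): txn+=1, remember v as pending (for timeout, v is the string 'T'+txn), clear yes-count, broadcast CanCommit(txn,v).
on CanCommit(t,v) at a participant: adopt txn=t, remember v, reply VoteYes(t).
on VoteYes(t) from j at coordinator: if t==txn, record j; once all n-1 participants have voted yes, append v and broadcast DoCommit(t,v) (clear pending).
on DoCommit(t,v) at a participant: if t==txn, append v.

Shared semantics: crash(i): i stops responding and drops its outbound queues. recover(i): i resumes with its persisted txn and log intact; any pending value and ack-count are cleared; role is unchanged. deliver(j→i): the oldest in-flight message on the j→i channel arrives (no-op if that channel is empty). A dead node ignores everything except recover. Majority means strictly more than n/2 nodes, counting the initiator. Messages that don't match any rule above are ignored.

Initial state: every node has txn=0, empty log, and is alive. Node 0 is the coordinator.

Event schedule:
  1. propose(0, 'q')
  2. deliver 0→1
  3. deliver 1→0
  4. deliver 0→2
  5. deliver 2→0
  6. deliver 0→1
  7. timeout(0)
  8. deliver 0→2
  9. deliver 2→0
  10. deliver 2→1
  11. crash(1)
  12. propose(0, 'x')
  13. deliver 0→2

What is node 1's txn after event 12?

1

1. propose(0,'q'):  <0:coor t1 ->
2. deliver 0→1:  <1:part t1 ->
3. deliver 1→0:  nop
4. deliver 0→2:  <2:part t1 ->
5. deliver 2→0:  <0:coor t1 q>
6. deliver 0→1:  <1:part t1 q>
7. timeout(0):  <0:coor t2 q>
8. deliver 0→2:  <2:part t1 q>
9. deliver 2→0:  nop
10. deliver 2→1:  nop
11. crash(1):  <1:✗part t1 q>
12. propose(0,'x'):  <0:coor t3 q>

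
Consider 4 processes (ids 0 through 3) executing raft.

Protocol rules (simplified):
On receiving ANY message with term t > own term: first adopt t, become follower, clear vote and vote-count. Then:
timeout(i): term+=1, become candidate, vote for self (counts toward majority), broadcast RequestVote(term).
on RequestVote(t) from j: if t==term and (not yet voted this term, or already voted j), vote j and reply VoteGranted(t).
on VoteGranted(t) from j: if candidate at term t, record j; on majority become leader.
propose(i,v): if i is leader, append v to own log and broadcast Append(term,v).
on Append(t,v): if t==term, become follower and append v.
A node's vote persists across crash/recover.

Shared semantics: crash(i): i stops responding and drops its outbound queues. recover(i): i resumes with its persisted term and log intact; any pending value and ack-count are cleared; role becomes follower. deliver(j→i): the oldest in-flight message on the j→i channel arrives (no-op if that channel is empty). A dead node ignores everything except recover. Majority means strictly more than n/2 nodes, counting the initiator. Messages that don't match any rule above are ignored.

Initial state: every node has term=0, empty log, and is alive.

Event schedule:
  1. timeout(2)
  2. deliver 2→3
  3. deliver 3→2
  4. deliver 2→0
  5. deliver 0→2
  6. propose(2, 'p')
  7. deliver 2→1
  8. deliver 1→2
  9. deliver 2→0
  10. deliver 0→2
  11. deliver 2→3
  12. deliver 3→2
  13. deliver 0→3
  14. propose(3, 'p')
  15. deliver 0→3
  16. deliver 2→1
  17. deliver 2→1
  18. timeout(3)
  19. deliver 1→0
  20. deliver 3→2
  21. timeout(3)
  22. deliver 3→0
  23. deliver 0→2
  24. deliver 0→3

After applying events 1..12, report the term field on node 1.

1

after 1 — timeout(2): n2:cand/t1/[-]
after 2 — deliver 2→3: n3:foll/t1/[-]
after 3 — deliver 3→2: ·
after 4 — deliver 2→0: n0:foll/t1/[-]
after 5 — deliver 0→2: n2:lead/t1/[-]
after 6 — propose(2,'p'): n2:lead/t1/[p]
after 7 — deliver 2→1: n1:foll/t1/[-]
after 8 — deliver 1→2: ·
after 9 — deliver 2→0: n0:foll/t1/[p]
after 10 — deliver 0→2: ·
after 11 — deliver 2→3: n3:foll/t1/[p]
after 12 — deliver 3→2: ·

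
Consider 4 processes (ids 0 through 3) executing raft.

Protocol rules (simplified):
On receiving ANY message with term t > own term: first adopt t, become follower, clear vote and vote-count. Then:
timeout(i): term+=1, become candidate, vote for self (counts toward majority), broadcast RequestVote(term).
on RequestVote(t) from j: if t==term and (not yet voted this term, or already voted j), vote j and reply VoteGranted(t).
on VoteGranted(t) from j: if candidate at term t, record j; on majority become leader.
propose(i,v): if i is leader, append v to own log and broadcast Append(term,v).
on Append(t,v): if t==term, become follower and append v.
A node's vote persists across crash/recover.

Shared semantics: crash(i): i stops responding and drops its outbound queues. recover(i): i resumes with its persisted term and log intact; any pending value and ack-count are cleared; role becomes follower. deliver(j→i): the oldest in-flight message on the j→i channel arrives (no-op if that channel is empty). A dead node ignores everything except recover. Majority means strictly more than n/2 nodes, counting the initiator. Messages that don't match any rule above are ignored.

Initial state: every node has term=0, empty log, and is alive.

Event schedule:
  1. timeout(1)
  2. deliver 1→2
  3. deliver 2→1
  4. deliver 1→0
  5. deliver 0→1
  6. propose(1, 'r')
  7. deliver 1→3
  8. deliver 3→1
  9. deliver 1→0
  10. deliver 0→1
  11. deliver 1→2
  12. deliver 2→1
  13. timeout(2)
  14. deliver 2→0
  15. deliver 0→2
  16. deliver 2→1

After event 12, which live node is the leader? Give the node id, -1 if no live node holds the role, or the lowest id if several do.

after 1 — timeout(1): n1:cand/t1/[-]
after 2 — deliver 1→2: n2:foll/t1/[-]
after 3 — deliver 2→1: ·
after 4 — deliver 1→0: n0:foll/t1/[-]
after 5 — deliver 0→1: n1:lead/t1/[-]
after 6 — propose(1,'r'): n1:lead/t1/[r]
after 7 — deliver 1→3: n3:foll/t1/[-]
after 8 — deliver 3→1: ·
after 9 — deliver 1→0: n0:foll/t1/[r]
after 10 — deliver 0→1: ·
after 11 — deliver 1→2: n2:foll/t1/[r]
after 12 — deliver 2→1: ·

1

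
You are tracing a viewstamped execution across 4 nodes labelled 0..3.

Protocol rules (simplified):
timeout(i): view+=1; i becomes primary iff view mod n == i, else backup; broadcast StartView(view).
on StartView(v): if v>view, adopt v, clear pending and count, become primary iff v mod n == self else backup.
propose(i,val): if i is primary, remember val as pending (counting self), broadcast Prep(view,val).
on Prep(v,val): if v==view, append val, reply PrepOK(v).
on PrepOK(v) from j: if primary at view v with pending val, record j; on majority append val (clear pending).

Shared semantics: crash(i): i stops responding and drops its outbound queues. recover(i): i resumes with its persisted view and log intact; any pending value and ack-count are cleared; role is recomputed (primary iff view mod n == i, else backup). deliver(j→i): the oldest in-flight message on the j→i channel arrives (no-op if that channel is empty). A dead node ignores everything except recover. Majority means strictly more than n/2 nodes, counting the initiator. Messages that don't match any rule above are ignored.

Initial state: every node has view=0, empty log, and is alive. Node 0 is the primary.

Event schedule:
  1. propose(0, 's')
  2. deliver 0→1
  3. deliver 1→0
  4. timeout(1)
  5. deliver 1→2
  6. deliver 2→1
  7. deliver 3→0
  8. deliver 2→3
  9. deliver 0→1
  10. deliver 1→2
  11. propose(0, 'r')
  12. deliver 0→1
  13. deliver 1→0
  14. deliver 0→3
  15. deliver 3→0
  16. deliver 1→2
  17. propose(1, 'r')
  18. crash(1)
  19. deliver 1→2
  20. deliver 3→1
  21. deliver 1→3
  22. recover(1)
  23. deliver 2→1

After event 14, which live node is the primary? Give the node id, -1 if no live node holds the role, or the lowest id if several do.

1

1. propose(0,'s'):  nop
2. deliver 0→1:  <1:back v0 s>
3. deliver 1→0:  nop
4. timeout(1):  <1:prim v1 s>
5. deliver 1→2:  <2:back v1 ->
6. deliver 2→1:  nop
7. deliver 3→0:  nop
8. deliver 2→3:  nop
9. deliver 0→1:  nop
10. deliver 1→2:  nop
11. propose(0,'r'):  nop
12. deliver 0→1:  nop
13. deliver 1→0:  <0:back v1 ->
14. deliver 0→3:  <3:back v0 s>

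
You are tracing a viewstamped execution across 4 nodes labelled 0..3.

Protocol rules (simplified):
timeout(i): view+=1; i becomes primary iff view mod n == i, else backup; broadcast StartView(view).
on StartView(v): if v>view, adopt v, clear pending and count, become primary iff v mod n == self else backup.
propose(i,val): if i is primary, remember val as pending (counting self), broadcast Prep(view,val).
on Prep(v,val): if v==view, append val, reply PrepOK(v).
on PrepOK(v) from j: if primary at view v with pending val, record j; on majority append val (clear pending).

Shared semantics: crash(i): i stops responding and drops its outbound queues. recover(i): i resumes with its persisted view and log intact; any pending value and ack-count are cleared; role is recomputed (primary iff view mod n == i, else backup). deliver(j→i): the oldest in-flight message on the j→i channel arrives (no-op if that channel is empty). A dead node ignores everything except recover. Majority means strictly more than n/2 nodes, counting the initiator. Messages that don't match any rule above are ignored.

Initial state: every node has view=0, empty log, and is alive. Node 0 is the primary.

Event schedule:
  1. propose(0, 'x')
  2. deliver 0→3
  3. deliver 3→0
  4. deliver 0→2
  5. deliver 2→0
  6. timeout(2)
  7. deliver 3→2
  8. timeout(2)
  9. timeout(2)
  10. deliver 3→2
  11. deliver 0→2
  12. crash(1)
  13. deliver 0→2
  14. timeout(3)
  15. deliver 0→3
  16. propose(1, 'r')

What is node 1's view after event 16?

0

after 1 — propose(0,'x'): ·
after 2 — deliver 0→3: n3:back/v0/[x]
after 3 — deliver 3→0: ·
after 4 — deliver 0→2: n2:back/v0/[x]
after 5 — deliver 2→0: n0:prim/v0/[x]
after 6 — timeout(2): n2:back/v1/[x]
after 7 — deliver 3→2: ·
after 8 — timeout(2): n2:prim/v2/[x]
after 9 — timeout(2): n2:back/v3/[x]
after 10 — deliver 3→2: ·
after 11 — deliver 0→2: ·
after 12 — crash(1): n1:✗back/v0/[-]
after 13 — deliver 0→2: ·
after 14 — timeout(3): n3:back/v1/[x]
after 15 — deliver 0→3: ·
after 16 — propose(1,'r'): ·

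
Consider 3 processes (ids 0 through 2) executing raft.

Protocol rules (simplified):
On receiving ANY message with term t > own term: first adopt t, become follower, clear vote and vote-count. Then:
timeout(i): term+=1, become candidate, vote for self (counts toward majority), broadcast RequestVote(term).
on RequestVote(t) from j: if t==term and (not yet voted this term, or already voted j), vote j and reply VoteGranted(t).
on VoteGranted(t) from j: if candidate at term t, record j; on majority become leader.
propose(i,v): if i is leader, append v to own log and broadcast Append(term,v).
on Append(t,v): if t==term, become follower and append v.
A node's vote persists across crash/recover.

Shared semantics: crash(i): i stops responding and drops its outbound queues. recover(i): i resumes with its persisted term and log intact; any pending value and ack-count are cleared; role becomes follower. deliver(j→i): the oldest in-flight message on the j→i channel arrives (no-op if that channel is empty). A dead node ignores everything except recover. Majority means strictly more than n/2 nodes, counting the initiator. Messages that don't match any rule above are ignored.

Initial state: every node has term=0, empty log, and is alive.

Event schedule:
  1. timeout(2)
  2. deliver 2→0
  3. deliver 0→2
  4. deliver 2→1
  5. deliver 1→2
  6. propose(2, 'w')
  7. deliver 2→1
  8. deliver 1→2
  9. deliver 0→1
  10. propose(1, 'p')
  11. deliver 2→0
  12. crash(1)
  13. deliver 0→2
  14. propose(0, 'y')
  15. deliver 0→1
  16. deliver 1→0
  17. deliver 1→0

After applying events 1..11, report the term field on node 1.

step 1 timeout(2): 2={cand,t=1,log=-}
step 2 deliver 2→0: 0={foll,t=1,log=-}
step 3 deliver 0→2: 2={lead,t=1,log=-}
step 4 deliver 2→1: 1={foll,t=1,log=-}
step 5 deliver 1→2: —
step 6 propose(2,'w'): 2={lead,t=1,log=w}
step 7 deliver 2→1: 1={foll,t=1,log=w}
step 8 deliver 1→2: —
step 9 deliver 0→1: —
step 10 propose(1,'p'): —
step 11 deliver 2→0: 0={foll,t=1,log=w}

1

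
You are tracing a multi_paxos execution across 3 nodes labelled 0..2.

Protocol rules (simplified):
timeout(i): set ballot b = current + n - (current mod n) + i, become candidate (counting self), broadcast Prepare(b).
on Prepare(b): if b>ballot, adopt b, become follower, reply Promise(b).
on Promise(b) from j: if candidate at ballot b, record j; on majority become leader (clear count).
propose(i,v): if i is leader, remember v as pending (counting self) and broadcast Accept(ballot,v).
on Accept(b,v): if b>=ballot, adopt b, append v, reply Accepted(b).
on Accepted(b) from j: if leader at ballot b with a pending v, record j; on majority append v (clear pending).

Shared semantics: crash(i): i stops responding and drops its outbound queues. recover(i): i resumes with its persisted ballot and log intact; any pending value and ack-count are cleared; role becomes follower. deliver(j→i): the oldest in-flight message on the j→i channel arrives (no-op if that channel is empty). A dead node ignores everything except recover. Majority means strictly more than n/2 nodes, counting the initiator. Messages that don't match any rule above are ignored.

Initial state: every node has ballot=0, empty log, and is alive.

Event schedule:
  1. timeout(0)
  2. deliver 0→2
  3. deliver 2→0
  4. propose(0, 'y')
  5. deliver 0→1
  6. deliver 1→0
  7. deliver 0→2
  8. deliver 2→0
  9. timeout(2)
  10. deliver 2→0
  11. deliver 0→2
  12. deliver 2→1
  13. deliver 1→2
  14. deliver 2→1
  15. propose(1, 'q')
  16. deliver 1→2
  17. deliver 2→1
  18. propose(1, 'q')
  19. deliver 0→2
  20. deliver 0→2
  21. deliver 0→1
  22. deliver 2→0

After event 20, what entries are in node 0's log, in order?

[1] timeout(0) → N0(cand b3 [-])
[2] deliver 0→2 → N2(foll b3 [-])
[3] deliver 2→0 → N0(lead b3 [-])
[4] propose(0,'y') → ∅
[5] deliver 0→1 → N1(foll b3 [-])
[6] deliver 1→0 → ∅
[7] deliver 0→2 → N2(foll b3 [y])
[8] deliver 2→0 → N0(lead b3 [y])
[9] timeout(2) → N2(cand b8 [y])
[10] deliver 2→0 → N0(foll b8 [y])
[11] deliver 0→2 → N2(lead b8 [y])
[12] deliver 2→1 → N1(foll b8 [-])
[13] deliver 1→2 → ∅
[14] deliver 2→1 → ∅
[15] propose(1,'q') → ∅
[16] deliver 1→2 → ∅
[17] deliver 2→1 → ∅
[18] propose(1,'q') → ∅
[19] deliver 0→2 → ∅
[20] deliver 0→2 → ∅

y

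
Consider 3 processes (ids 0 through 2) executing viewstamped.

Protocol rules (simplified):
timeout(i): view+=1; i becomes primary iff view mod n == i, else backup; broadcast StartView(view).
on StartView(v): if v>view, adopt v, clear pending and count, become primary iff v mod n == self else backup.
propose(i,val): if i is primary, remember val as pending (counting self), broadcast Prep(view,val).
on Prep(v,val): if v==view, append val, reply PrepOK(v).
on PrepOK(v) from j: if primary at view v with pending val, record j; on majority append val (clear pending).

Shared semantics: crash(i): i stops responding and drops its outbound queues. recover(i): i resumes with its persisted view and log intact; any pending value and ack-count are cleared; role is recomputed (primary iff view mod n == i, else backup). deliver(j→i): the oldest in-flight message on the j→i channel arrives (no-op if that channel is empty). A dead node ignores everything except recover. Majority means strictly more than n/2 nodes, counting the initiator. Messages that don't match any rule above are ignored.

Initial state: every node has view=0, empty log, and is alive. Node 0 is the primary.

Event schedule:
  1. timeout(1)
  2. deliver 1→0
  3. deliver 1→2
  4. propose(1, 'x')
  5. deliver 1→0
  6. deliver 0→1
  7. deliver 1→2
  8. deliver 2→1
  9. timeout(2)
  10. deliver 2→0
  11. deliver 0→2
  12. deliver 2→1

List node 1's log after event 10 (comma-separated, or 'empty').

x

e1 timeout(1): 1[prim,v=1,-]
e2 deliver 1→0: 0[back,v=1,-]
e3 deliver 1→2: 2[back,v=1,-]
e4 propose(1,'x'): ·
e5 deliver 1→0: 0[back,v=1,x]
e6 deliver 0→1: 1[prim,v=1,x]
e7 deliver 1→2: 2[back,v=1,x]
e8 deliver 2→1: ·
e9 timeout(2): 2[prim,v=2,x]
e10 deliver 2→0: 0[back,v=2,x]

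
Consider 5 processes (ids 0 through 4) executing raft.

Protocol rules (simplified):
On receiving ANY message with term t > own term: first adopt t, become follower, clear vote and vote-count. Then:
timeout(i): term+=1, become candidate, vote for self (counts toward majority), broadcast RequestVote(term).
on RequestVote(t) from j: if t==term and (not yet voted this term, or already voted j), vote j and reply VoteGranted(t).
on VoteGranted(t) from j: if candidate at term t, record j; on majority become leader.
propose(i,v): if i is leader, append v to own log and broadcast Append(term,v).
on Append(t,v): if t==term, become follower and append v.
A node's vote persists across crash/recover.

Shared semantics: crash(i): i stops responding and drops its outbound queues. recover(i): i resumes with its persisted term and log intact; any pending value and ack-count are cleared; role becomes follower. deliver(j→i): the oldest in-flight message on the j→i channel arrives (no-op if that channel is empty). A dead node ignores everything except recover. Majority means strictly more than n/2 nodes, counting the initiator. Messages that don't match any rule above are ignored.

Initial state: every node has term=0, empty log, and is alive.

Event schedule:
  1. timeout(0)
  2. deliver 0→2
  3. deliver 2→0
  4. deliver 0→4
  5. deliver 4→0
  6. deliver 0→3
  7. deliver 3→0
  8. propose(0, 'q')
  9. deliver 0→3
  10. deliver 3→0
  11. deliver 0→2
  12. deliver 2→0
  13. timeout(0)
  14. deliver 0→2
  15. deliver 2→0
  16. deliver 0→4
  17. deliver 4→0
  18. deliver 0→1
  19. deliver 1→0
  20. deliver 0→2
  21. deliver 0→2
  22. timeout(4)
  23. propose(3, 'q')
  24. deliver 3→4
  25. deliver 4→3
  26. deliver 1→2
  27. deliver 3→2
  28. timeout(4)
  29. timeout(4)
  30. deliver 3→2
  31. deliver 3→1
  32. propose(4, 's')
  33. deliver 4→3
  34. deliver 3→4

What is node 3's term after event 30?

step 1 timeout(0): 0={cand,t=1,log=-}
step 2 deliver 0→2: 2={foll,t=1,log=-}
step 3 deliver 2→0: —
step 4 deliver 0→4: 4={foll,t=1,log=-}
step 5 deliver 4→0: 0={lead,t=1,log=-}
step 6 deliver 0→3: 3={foll,t=1,log=-}
step 7 deliver 3→0: —
step 8 propose(0,'q'): 0={lead,t=1,log=q}
step 9 deliver 0→3: 3={foll,t=1,log=q}
step 10 deliver 3→0: —
step 11 deliver 0→2: 2={foll,t=1,log=q}
step 12 deliver 2→0: —
step 13 timeout(0): 0={cand,t=2,log=q}
step 14 deliver 0→2: 2={foll,t=2,log=q}
step 15 deliver 2→0: —
step 16 deliver 0→4: 4={foll,t=1,log=q}
step 17 deliver 4→0: —
step 18 deliver 0→1: 1={foll,t=1,log=-}
step 19 deliver 1→0: —
step 20 deliver 0→2: —
step 21 deliver 0→2: —
step 22 timeout(4): 4={cand,t=2,log=q}
step 23 propose(3,'q'): —
step 24 deliver 3→4: —
step 25 deliver 4→3: 3={foll,t=2,log=q}
step 26 deliver 1→2: —
step 27 deliver 3→2: —
step 28 timeout(4): 4={cand,t=3,log=q}
step 29 timeout(4): 4={cand,t=4,log=q}
step 30 deliver 3→2: —

2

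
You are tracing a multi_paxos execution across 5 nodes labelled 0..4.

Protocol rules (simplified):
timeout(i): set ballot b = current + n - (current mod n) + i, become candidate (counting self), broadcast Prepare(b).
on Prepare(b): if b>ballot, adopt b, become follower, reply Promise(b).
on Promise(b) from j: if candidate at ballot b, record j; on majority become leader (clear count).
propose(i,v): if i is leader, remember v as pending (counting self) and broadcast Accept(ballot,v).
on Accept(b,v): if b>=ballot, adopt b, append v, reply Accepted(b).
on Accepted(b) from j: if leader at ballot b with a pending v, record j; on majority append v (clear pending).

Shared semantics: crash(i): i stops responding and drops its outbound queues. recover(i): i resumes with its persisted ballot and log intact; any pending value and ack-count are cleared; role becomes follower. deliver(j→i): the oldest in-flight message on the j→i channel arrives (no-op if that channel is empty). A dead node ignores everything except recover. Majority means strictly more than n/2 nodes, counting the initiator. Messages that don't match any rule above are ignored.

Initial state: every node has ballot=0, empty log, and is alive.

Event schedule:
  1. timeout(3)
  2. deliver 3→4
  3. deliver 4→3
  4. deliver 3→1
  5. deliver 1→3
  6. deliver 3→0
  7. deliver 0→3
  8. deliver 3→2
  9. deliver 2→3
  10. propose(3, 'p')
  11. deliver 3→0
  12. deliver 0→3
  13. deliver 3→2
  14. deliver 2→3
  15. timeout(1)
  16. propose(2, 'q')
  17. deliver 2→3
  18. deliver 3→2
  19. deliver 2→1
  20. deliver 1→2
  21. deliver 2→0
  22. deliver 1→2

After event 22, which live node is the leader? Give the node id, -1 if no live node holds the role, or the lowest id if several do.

1. timeout(3):  <3:cand b8 ->
2. deliver 3→4:  <4:foll b8 ->
3. deliver 4→3:  nop
4. deliver 3→1:  <1:foll b8 ->
5. deliver 1→3:  <3:lead b8 ->
6. deliver 3→0:  <0:foll b8 ->
7. deliver 0→3:  nop
8. deliver 3→2:  <2:foll b8 ->
9. deliver 2→3:  nop
10. propose(3,'p'):  nop
11. deliver 3→0:  <0:foll b8 p>
12. deliver 0→3:  nop
13. deliver 3→2:  <2:foll b8 p>
14. deliver 2→3:  <3:lead b8 p>
15. timeout(1):  <1:cand b11 ->
16. propose(2,'q'):  nop
17. deliver 2→3:  nop
18. deliver 3→2:  nop
19. deliver 2→1:  nop
20. deliver 1→2:  <2:foll b11 p>
21. deliver 2→0:  nop
22. deliver 1→2:  nop

3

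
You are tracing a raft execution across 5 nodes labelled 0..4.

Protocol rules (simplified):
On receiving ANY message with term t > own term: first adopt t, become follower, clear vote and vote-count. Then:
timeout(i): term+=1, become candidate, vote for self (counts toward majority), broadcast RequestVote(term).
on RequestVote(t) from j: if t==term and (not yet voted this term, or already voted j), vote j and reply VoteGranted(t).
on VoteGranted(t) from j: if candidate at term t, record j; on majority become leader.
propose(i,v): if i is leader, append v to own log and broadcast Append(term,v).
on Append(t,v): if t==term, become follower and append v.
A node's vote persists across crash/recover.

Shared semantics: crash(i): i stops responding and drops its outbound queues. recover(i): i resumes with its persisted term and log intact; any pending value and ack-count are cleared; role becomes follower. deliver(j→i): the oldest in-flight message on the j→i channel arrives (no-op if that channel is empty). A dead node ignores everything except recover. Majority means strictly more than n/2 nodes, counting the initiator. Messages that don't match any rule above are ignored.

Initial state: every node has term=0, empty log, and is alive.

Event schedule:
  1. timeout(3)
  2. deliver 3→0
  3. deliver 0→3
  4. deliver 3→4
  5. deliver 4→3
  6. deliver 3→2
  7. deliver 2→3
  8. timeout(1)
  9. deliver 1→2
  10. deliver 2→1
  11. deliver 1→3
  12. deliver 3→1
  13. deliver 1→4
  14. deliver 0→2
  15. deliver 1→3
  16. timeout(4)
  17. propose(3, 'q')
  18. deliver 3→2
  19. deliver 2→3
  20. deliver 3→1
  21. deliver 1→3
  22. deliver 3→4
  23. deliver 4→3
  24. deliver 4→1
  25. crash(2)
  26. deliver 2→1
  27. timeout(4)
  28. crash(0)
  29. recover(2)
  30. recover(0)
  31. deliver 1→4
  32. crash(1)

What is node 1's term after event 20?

1

1. timeout(3):  <3:cand t1 ->
2. deliver 3→0:  <0:foll t1 ->
3. deliver 0→3:  nop
4. deliver 3→4:  <4:foll t1 ->
5. deliver 4→3:  <3:lead t1 ->
6. deliver 3→2:  <2:foll t1 ->
7. deliver 2→3:  nop
8. timeout(1):  <1:cand t1 ->
9. deliver 1→2:  nop
10. deliver 2→1:  nop
11. deliver 1→3:  nop
12. deliver 3→1:  nop
13. deliver 1→4:  nop
14. deliver 0→2:  nop
15. deliver 1→3:  nop
16. timeout(4):  <4:cand t2 ->
17. propose(3,'q'):  <3:lead t1 q>
18. deliver 3→2:  <2:foll t1 q>
19. deliver 2→3:  nop
20. deliver 3→1:  <1:foll t1 q>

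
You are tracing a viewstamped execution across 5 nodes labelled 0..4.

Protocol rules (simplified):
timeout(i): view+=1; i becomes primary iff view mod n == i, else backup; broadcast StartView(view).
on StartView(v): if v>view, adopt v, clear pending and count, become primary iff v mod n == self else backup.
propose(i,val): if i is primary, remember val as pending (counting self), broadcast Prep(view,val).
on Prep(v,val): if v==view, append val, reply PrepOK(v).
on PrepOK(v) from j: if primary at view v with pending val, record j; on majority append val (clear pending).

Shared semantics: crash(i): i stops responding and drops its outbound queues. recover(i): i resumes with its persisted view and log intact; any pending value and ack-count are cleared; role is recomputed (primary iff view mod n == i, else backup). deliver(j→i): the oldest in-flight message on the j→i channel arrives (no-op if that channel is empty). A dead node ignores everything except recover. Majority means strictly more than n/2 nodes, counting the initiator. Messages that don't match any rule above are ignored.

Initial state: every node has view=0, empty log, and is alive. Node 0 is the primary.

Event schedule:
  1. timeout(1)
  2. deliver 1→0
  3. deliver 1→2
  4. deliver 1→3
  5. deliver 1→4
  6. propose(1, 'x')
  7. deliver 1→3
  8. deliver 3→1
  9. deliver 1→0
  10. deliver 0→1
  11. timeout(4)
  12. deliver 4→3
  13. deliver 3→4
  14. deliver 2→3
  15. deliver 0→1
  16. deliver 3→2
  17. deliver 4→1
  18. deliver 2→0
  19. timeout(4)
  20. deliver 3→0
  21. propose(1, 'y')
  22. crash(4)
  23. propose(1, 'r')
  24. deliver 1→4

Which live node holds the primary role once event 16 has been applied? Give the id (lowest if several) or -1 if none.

1

1. timeout(1):  <1:prim v1 ->
2. deliver 1→0:  <0:back v1 ->
3. deliver 1→2:  <2:back v1 ->
4. deliver 1→3:  <3:back v1 ->
5. deliver 1→4:  <4:back v1 ->
6. propose(1,'x'):  nop
7. deliver 1→3:  <3:back v1 x>
8. deliver 3→1:  nop
9. deliver 1→0:  <0:back v1 x>
10. deliver 0→1:  <1:prim v1 x>
11. timeout(4):  <4:back v2 ->
12. deliver 4→3:  <3:back v2 x>
13. deliver 3→4:  nop
14. deliver 2→3:  nop
15. deliver 0→1:  nop
16. deliver 3→2:  nop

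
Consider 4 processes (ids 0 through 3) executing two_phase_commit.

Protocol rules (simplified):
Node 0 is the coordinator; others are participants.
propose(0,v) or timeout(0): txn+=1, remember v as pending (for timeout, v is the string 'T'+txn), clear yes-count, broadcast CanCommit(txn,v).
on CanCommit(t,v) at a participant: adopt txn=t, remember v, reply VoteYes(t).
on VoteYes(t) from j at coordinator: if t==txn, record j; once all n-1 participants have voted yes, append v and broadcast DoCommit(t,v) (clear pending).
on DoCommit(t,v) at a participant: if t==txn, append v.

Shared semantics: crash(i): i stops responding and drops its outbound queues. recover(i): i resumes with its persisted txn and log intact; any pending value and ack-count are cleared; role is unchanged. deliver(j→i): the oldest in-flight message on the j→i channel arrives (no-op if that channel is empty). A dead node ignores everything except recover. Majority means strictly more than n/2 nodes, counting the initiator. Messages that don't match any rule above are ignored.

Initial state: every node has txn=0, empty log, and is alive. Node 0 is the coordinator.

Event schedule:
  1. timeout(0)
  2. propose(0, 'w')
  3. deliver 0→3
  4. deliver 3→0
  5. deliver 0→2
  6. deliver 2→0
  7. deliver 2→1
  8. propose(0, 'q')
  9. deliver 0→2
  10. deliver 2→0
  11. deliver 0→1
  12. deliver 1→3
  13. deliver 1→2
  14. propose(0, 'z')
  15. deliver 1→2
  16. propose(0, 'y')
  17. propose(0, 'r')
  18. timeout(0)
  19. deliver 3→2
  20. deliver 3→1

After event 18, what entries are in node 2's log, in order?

empty

after 1 — timeout(0): n0:coor/t1/[-]
after 2 — propose(0,'w'): n0:coor/t2/[-]
after 3 — deliver 0→3: n3:part/t1/[-]
after 4 — deliver 3→0: ·
after 5 — deliver 0→2: n2:part/t1/[-]
after 6 — deliver 2→0: ·
after 7 — deliver 2→1: ·
after 8 — propose(0,'q'): n0:coor/t3/[-]
after 9 — deliver 0→2: n2:part/t2/[-]
after 10 — deliver 2→0: ·
after 11 — deliver 0→1: n1:part/t1/[-]
after 12 — deliver 1→3: ·
after 13 — deliver 1→2: ·
after 14 — propose(0,'z'): n0:coor/t4/[-]
after 15 — deliver 1→2: ·
after 16 — propose(0,'y'): n0:coor/t5/[-]
after 17 — propose(0,'r'): n0:coor/t6/[-]
after 18 — timeout(0): n0:coor/t7/[-]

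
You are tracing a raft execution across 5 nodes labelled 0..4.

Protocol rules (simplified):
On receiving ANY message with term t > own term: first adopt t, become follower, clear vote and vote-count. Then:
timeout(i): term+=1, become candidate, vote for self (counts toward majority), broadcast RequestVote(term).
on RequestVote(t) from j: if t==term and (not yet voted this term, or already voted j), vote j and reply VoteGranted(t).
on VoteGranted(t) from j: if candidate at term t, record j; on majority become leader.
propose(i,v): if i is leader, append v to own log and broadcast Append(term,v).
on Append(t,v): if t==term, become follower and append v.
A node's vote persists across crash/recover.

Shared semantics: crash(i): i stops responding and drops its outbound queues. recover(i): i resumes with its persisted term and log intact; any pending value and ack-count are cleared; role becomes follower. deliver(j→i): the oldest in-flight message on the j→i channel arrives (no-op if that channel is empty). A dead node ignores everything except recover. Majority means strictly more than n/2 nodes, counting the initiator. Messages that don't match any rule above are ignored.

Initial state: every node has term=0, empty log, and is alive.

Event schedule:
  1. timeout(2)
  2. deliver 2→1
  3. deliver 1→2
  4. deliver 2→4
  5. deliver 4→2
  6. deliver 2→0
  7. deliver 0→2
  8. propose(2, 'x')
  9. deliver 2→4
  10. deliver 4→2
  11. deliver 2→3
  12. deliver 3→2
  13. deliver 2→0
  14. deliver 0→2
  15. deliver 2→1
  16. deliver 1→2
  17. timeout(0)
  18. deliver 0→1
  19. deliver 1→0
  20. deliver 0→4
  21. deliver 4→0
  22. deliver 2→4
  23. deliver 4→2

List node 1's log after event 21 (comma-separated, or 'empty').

x

step 1 timeout(2): 2={cand,t=1,log=-}
step 2 deliver 2→1: 1={foll,t=1,log=-}
step 3 deliver 1→2: —
step 4 deliver 2→4: 4={foll,t=1,log=-}
step 5 deliver 4→2: 2={lead,t=1,log=-}
step 6 deliver 2→0: 0={foll,t=1,log=-}
step 7 deliver 0→2: —
step 8 propose(2,'x'): 2={lead,t=1,log=x}
step 9 deliver 2→4: 4={foll,t=1,log=x}
step 10 deliver 4→2: —
step 11 deliver 2→3: 3={foll,t=1,log=-}
step 12 deliver 3→2: —
step 13 deliver 2→0: 0={foll,t=1,log=x}
step 14 deliver 0→2: —
step 15 deliver 2→1: 1={foll,t=1,log=x}
step 16 deliver 1→2: —
step 17 timeout(0): 0={cand,t=2,log=x}
step 18 deliver 0→1: 1={foll,t=2,log=x}
step 19 deliver 1→0: —
step 20 deliver 0→4: 4={foll,t=2,log=x}
step 21 deliver 4→0: 0={lead,t=2,log=x}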